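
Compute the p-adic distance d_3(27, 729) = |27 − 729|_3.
d_3(27, 729) = 1/27

Step 1 — x − y = 27 − 729 = -702. Step 2 — v_3(-702) = 3 (factor: -702 = −(3^3 · 26); the sign does not affect v_p). Step 3 — |x − y|_3 = 3^{-3} = 1/27.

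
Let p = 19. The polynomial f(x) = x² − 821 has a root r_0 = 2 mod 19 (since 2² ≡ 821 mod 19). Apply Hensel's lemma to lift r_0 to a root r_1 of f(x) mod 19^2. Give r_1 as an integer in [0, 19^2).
r_1 = 116 (mod 361)

Hensel's recurrence: r_{i+1} = r_i − f(r_i)·(f′(r_i))^{-1} mod 19^{i+2}, with f′(x) = 2x. Iterate:
  r_0 = 2 (mod 19)
  r_1 = 116 (mod 361)
Final: r_1 = 116, and one checks f(r_1) ≡ 0 mod 19^2.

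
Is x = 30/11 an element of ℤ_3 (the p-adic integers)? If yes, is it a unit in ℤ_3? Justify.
x ∈ ℤ_3 but not a unit; v_3(x) = 1 > 0

ℤ_3 = {x ∈ ℚ_3 : v_3(x) ≥ 0} and ℤ_3^× = {x ∈ ℤ_3 : v_3(x) = 0}. Here v_3(30/11) = v_3(num) − v_3(den) = 1; compare against these criteria.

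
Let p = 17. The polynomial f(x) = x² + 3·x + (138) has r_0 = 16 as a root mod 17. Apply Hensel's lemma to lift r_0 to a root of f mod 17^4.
r_3 = 45236 (mod 83521)

Hensel: r_{i+1} = r_i − f(r_i)·(f′(r_i))^{-1} mod 17^{i+2}, f′(x) = 2x + 3. Iterate:
  r_0 = 16 (mod 17)
  r_1 = 152 (mod 289)
  r_2 = 1019 (mod 4913)
  r_3 = 45236 (mod 83521)
Final: r = 45236 satisfies f(r) ≡ 0 mod 17^4.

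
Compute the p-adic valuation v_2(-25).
v_2(-25) = 0

v_2(n) is the largest exponent k such that 2^k divides n. Factor out: -25 = -2^0 · 25. (Sign doesn't affect v_p.) So v_2(-25) = 0.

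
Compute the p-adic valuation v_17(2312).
v_17(2312) = 2

v_17(n) is the largest exponent k such that 17^k divides n. Factor out: 2312 = 17^2 · 8. (Sign doesn't affect v_p.) So v_17(2312) = 2.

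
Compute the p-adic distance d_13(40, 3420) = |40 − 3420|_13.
d_13(40, 3420) = 1/169

Step 1 — x − y = 40 − 3420 = -3380. Step 2 — v_13(-3380) = 2 (factor: -3380 = −(13^2 · 20); the sign does not affect v_p). Step 3 — |x − y|_13 = 13^{-2} = 1/169.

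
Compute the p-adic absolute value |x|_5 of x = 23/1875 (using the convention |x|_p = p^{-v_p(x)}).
|23/1875|_5 = 625

Step 1 — compute v_5(x) by factoring powers of 5 out of the numerator and denominator: v_5(23/1875) = -4. Step 2 — apply |x|_p = p^{-v_p(x)} = 5^{4} = 625.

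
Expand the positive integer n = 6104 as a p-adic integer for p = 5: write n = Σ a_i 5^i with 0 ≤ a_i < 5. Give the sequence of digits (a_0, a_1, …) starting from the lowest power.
(a_0, a_1, …) = (4, 0, 4, 3, 4, 1)

Repeated division by 5 gives the digits low-to-high: 6104 = 4 + 4·5^2 + 3·5^3 + 4·5^4 + 1·5^5. Digit sequence: (4, 0, 4, 3, 4, 1).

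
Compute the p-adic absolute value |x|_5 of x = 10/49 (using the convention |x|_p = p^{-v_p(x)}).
|10/49|_5 = 1/5

Step 1 — compute v_5(x) by factoring powers of 5 out of the numerator and denominator: v_5(10/49) = 1. Step 2 — apply |x|_p = p^{-v_p(x)} = 5^{-1} = 1/5.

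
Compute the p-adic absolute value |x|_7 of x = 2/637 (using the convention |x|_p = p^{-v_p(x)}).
|2/637|_7 = 49

Step 1 — compute v_7(x) by factoring powers of 7 out of the numerator and denominator: v_7(2/637) = -2. Step 2 — apply |x|_p = p^{-v_p(x)} = 7^{2} = 49.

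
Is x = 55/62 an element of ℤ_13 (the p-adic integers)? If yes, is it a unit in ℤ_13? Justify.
x ∈ ℤ_13^× (unit); v_13(x) = 0

ℤ_13 = {x ∈ ℚ_13 : v_13(x) ≥ 0} and ℤ_13^× = {x ∈ ℤ_13 : v_13(x) = 0}. Here v_13(55/62) = v_13(num) − v_13(den) = 0; compare against these criteria.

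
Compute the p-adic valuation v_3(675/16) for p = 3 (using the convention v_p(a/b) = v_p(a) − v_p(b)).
v_3(675/16) = 3

Factor powers of 3 from the numerator and denominator of the reduced fraction: 675 = 3^3 · 25 and 16 = 3^0 · 16. Apply v_p(a/b) = v_p(a) − v_p(b): v_3(675/16) = 3 − 0 = 3.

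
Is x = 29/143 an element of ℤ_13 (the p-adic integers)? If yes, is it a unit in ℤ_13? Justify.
x ∉ ℤ_13 (v_13(x) = -1 < 0)

ℤ_13 = {x ∈ ℚ_13 : v_13(x) ≥ 0} and ℤ_13^× = {x ∈ ℤ_13 : v_13(x) = 0}. Here v_13(29/143) = v_13(num) − v_13(den) = -1; compare against these criteria.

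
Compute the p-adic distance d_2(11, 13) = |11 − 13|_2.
d_2(11, 13) = 1/2

Step 1 — x − y = 11 − 13 = -2. Step 2 — v_2(-2) = 1 (factor: -2 = −(2^1 · 1); the sign does not affect v_p). Step 3 — |x − y|_2 = 2^{-1} = 1/2.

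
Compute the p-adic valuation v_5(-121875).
v_5(-121875) = 5

v_5(n) is the largest exponent k such that 5^k divides n. Factor out: -121875 = -5^5 · 39. (Sign doesn't affect v_p.) So v_5(-121875) = 5.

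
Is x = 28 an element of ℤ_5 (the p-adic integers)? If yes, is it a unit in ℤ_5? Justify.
x ∈ ℤ_5^× (unit); v_5(x) = 0

ℤ_5 = {x ∈ ℚ_5 : v_5(x) ≥ 0} and ℤ_5^× = {x ∈ ℤ_5 : v_5(x) = 0}. Here v_5(28) = v_5(num) − v_5(den) = 0; compare against these criteria.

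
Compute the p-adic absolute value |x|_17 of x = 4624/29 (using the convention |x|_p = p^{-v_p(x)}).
|4624/29|_17 = 1/289

Step 1 — compute v_17(x) by factoring powers of 17 out of the numerator and denominator: v_17(4624/29) = 2. Step 2 — apply |x|_p = p^{-v_p(x)} = 17^{-2} = 1/289.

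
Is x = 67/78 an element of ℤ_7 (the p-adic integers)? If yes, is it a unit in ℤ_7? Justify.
x ∈ ℤ_7^× (unit); v_7(x) = 0

ℤ_7 = {x ∈ ℚ_7 : v_7(x) ≥ 0} and ℤ_7^× = {x ∈ ℤ_7 : v_7(x) = 0}. Here v_7(67/78) = v_7(num) − v_7(den) = 0; compare against these criteria.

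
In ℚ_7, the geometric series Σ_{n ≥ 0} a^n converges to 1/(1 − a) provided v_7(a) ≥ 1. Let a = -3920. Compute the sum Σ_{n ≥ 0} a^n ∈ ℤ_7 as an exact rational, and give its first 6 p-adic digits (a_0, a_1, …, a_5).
Σ a^n = 1/(1 − a) = 1/3921;  first 6 digits = (1, 0, 4, 2, 0, 4)

v_7(a) = 2 ≥ 1, so the series converges in ℤ_7 to 1/(1 − a) = 1/(1 − (-3920)) = 1/3921. Expand this rational in ℤ_7: compute digits iteratively via d_i = x_i mod 7, x_{i+1} = (x_i − d_i)/7. The first 6 digits are (1, 0, 4, 2, 0, 4).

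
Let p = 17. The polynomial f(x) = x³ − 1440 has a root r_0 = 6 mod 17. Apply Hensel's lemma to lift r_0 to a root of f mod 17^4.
r_3 = 9458 (mod 83521)

Hensel: r_{i+1} = r_i − f(r_i)/f′(r_i) mod 17^{i+2}, where f′(x) = 3x². Iterate:
  r_0 = 6 (mod 17)
  r_1 = 210 (mod 289)
  r_2 = 4545 (mod 4913)
  r_3 = 9458 (mod 83521)
Final: r = 9458 with f(r) ≡ 0 mod 17^4.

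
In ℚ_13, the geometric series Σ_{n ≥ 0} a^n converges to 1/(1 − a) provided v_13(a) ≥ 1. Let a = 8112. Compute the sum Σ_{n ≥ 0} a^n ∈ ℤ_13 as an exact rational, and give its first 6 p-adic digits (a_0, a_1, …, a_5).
Σ a^n = 1/(1 − a) = -1/8111;  first 6 digits = (1, 0, 9, 3, 3, 8)

v_13(a) = 2 ≥ 1, so the series converges in ℤ_13 to 1/(1 − a) = 1/(1 − 8112) = -1/8111. Expand this rational in ℤ_13: compute digits iteratively via d_i = x_i mod 13, x_{i+1} = (x_i − d_i)/13. The first 6 digits are (1, 0, 9, 3, 3, 8).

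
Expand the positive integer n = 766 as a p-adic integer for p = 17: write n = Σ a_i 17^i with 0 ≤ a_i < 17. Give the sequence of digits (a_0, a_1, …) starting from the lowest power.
(a_0, a_1, …) = (1, 11, 2)

Repeated division by 17 gives the digits low-to-high: 766 = 1 + 11·17^1 + 2·17^2. Digit sequence: (1, 11, 2).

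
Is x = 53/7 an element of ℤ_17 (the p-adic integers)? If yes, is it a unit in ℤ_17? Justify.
x ∈ ℤ_17^× (unit); v_17(x) = 0

ℤ_17 = {x ∈ ℚ_17 : v_17(x) ≥ 0} and ℤ_17^× = {x ∈ ℤ_17 : v_17(x) = 0}. Here v_17(53/7) = v_17(num) − v_17(den) = 0; compare against these criteria.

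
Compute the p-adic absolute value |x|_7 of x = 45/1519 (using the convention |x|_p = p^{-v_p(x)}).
|45/1519|_7 = 49

Step 1 — compute v_7(x) by factoring powers of 7 out of the numerator and denominator: v_7(45/1519) = -2. Step 2 — apply |x|_p = p^{-v_p(x)} = 7^{2} = 49.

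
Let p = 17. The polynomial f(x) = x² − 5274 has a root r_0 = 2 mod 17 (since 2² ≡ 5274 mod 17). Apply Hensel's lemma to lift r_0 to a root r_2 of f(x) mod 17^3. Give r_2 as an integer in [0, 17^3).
r_2 = 19 (mod 4913)

Hensel's recurrence: r_{i+1} = r_i − f(r_i)·(f′(r_i))^{-1} mod 17^{i+2}, with f′(x) = 2x. Iterate:
  r_0 = 2 (mod 17)
  r_1 = 19 (mod 289)
  r_2 = 19 (mod 4913)
Final: r_2 = 19, and one checks f(r_2) ≡ 0 mod 17^3.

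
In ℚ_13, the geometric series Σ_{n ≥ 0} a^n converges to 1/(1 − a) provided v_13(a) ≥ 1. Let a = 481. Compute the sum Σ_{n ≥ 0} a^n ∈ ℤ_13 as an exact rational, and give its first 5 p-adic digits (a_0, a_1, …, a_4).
Σ a^n = 1/(1 − a) = -1/480;  first 5 digits = (1, 11, 6, 6, 7)

v_13(a) = 1 ≥ 1, so the series converges in ℤ_13 to 1/(1 − a) = 1/(1 − 481) = -1/480. Expand this rational in ℤ_13: compute digits iteratively via d_i = x_i mod 13, x_{i+1} = (x_i − d_i)/13. The first 5 digits are (1, 11, 6, 6, 7).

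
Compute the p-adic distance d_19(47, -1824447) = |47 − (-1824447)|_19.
d_19(47, -1824447) = 1/130321

Step 1 — x − y = 47 − (-1824447) = 1824494. Step 2 — v_19(1824494) = 4 (factor: 1824494 = (19^4 · 14); the sign does not affect v_p). Step 3 — |x − y|_19 = 19^{-4} = 1/130321.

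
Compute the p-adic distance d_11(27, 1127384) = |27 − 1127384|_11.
d_11(27, 1127384) = 1/161051

Step 1 — x − y = 27 − 1127384 = -1127357. Step 2 — v_11(-1127357) = 5 (factor: -1127357 = −(11^5 · 7); the sign does not affect v_p). Step 3 — |x − y|_11 = 11^{-5} = 1/161051.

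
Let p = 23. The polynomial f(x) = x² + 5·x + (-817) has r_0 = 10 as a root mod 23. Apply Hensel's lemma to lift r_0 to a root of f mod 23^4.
r_3 = 161424 (mod 279841)

Hensel: r_{i+1} = r_i − f(r_i)·(f′(r_i))^{-1} mod 23^{i+2}, f′(x) = 2x + 5. Iterate:
  r_0 = 10 (mod 23)
  r_1 = 79 (mod 529)
  r_2 = 3253 (mod 12167)
  r_3 = 161424 (mod 279841)
Final: r = 161424 satisfies f(r) ≡ 0 mod 23^4.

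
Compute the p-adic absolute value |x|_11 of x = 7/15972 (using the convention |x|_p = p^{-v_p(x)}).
|7/15972|_11 = 1331

Step 1 — compute v_11(x) by factoring powers of 11 out of the numerator and denominator: v_11(7/15972) = -3. Step 2 — apply |x|_p = p^{-v_p(x)} = 11^{3} = 1331.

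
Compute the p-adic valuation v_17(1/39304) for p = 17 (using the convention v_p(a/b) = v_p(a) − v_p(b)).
v_17(1/39304) = -3

Factor powers of 17 from the numerator and denominator of the reduced fraction: 1 = 17^0 · 1 and 39304 = 17^3 · 8. Apply v_p(a/b) = v_p(a) − v_p(b): v_17(1/39304) = 0 − 3 = -3.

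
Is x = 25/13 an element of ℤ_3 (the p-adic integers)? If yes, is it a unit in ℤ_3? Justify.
x ∈ ℤ_3^× (unit); v_3(x) = 0

ℤ_3 = {x ∈ ℚ_3 : v_3(x) ≥ 0} and ℤ_3^× = {x ∈ ℤ_3 : v_3(x) = 0}. Here v_3(25/13) = v_3(num) − v_3(den) = 0; compare against these criteria.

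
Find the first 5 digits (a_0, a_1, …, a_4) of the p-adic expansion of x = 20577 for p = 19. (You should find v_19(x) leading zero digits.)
(a_0, …, a_4) = (0, 0, 0, 3, 0)

v_19(20577) = 3, so a_0 = ... = a_2 = 0. Factor out: x = 19^3 · u with u = 3 a unit in ℤ_19. Expand u iteratively via a_{v+i} = u_i mod 19, u_{i+1} = (u_i − a_{v+i})/19:
  u_0 = 3;  a_3 = 3;  u_1 = (u_0 − 3)/19 = 0
  u_1 = 0;  a_4 = 0;  u_2 = (u_1 − 0)/19 = 0
Digits: (0, 0, 0, 3, 0).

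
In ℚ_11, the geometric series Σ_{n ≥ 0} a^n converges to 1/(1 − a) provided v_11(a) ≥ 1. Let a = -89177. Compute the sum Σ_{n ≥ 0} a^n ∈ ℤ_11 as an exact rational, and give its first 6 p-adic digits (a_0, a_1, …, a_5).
Σ a^n = 1/(1 − a) = 1/89178;  first 6 digits = (1, 0, 0, 10, 4, 10)

v_11(a) = 3 ≥ 1, so the series converges in ℤ_11 to 1/(1 − a) = 1/(1 − (-89177)) = 1/89178. Expand this rational in ℤ_11: compute digits iteratively via d_i = x_i mod 11, x_{i+1} = (x_i − d_i)/11. The first 6 digits are (1, 0, 0, 10, 4, 10).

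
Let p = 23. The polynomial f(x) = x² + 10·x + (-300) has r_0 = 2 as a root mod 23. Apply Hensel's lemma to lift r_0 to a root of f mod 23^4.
r_3 = 227265 (mod 279841)

Hensel: r_{i+1} = r_i − f(r_i)·(f′(r_i))^{-1} mod 23^{i+2}, f′(x) = 2x + 10. Iterate:
  r_0 = 2 (mod 23)
  r_1 = 324 (mod 529)
  r_2 = 8259 (mod 12167)
  r_3 = 227265 (mod 279841)
Final: r = 227265 satisfies f(r) ≡ 0 mod 23^4.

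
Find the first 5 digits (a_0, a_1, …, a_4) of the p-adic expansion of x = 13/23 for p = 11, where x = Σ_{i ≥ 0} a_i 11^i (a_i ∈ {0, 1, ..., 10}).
(a_0, …, a_4) = (2, 8, 5, 10, 0)

v_11(13/23) = 0 (numerator and denominator both coprime to 11), so x ∈ ℤ_11^×. Compute digits iteratively via a_i = x_i mod 11, x_{i+1} = (x_i − a_i)/11, with x_0 = x:
  x_0 = 13/23;  a_0 = 2;  x_1 = (x_0 − 2)/11 = -3/23
  x_1 = -3/23;  a_1 = 8;  x_2 = (x_1 − 8)/11 = -17/23
  x_2 = -17/23;  a_2 = 5;  x_3 = (x_2 − 5)/11 = -12/23
  x_3 = -12/23;  a_3 = 10;  x_4 = (x_3 − 10)/11 = -22/23
  x_4 = -22/23;  a_4 = 0;  x_5 = (x_4 − 0)/11 = -2/23
Digits: (2, 8, 5, 10, 0).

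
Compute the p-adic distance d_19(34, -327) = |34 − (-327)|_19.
d_19(34, -327) = 1/361

Step 1 — x − y = 34 − (-327) = 361. Step 2 — v_19(361) = 2 (factor: 361 = (19^2 · 1); the sign does not affect v_p). Step 3 — |x − y|_19 = 19^{-2} = 1/361.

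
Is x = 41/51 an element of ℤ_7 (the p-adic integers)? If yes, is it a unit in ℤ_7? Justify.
x ∈ ℤ_7^× (unit); v_7(x) = 0

ℤ_7 = {x ∈ ℚ_7 : v_7(x) ≥ 0} and ℤ_7^× = {x ∈ ℤ_7 : v_7(x) = 0}. Here v_7(41/51) = v_7(num) − v_7(den) = 0; compare against these criteria.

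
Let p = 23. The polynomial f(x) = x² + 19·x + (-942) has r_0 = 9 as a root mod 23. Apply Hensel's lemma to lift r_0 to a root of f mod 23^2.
r_1 = 285 (mod 529)

Hensel: r_{i+1} = r_i − f(r_i)·(f′(r_i))^{-1} mod 23^{i+2}, f′(x) = 2x + 19. Iterate:
  r_0 = 9 (mod 23)
  r_1 = 285 (mod 529)
Final: r = 285 satisfies f(r) ≡ 0 mod 23^2.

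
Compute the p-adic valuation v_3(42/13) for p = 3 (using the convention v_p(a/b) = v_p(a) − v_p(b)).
v_3(42/13) = 1

Factor powers of 3 from the numerator and denominator of the reduced fraction: 42 = 3^1 · 14 and 13 = 3^0 · 13. Apply v_p(a/b) = v_p(a) − v_p(b): v_3(42/13) = 1 − 0 = 1.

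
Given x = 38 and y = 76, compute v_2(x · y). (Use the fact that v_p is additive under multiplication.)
v_2(2888) = 3

v_p(x) = 1 (factor: 38 = 2^1 · 19); v_p(y) = 2 (factor: 76 = 2^2 · 19). Additivity: v_p(xy) = v_p(x) + v_p(y) = 1 + 2 = 3. (Direct check: xy = 2888 = 2^3 · (361).)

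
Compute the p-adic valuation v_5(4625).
v_5(4625) = 3

v_5(n) is the largest exponent k such that 5^k divides n. Factor out: 4625 = 5^3 · 37. (Sign doesn't affect v_p.) So v_5(4625) = 3.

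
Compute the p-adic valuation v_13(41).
v_13(41) = 0

v_13(n) is the largest exponent k such that 13^k divides n. Factor out: 41 = 13^0 · 41. (Sign doesn't affect v_p.) So v_13(41) = 0.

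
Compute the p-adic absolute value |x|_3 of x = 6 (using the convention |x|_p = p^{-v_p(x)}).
|6|_3 = 1/3

Step 1 — compute v_3(x) by factoring powers of 3 out of the numerator and denominator: v_3(6) = 1. Step 2 — apply |x|_p = p^{-v_p(x)} = 3^{-1} = 1/3.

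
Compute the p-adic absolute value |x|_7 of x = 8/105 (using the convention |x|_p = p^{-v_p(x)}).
|8/105|_7 = 7

Step 1 — compute v_7(x) by factoring powers of 7 out of the numerator and denominator: v_7(8/105) = -1. Step 2 — apply |x|_p = p^{-v_p(x)} = 7^{1} = 7.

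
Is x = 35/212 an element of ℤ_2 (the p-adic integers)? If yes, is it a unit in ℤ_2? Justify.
x ∉ ℤ_2 (v_2(x) = -2 < 0)

ℤ_2 = {x ∈ ℚ_2 : v_2(x) ≥ 0} and ℤ_2^× = {x ∈ ℤ_2 : v_2(x) = 0}. Here v_2(35/212) = v_2(num) − v_2(den) = -2; compare against these criteria.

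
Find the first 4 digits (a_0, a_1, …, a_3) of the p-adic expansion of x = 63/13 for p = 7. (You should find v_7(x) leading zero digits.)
(a_0, …, a_3) = (0, 5, 1, 3)

v_7(63/13) = 1, so a_0 = ... = a_0 = 0. Factor out: x = 7^1 · u with u = 9/13 a unit in ℤ_7. Expand u iteratively via a_{v+i} = u_i mod 7, u_{i+1} = (u_i − a_{v+i})/7:
  u_0 = 9/13;  a_1 = 5;  u_1 = (u_0 − 5)/7 = -8/13
  u_1 = -8/13;  a_2 = 1;  u_2 = (u_1 − 1)/7 = -3/13
  u_2 = -3/13;  a_3 = 3;  u_3 = (u_2 − 3)/7 = -6/13
Digits: (0, 5, 1, 3).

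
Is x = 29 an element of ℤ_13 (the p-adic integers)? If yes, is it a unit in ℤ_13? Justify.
x ∈ ℤ_13^× (unit); v_13(x) = 0

ℤ_13 = {x ∈ ℚ_13 : v_13(x) ≥ 0} and ℤ_13^× = {x ∈ ℤ_13 : v_13(x) = 0}. Here v_13(29) = v_13(num) − v_13(den) = 0; compare against these criteria.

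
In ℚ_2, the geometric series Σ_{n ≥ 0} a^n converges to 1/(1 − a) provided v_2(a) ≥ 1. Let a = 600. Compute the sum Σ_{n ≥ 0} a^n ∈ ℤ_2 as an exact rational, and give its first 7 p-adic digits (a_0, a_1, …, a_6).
Σ a^n = 1/(1 − a) = -1/599;  first 7 digits = (1, 0, 0, 1, 1, 0, 0)

v_2(a) = 3 ≥ 1, so the series converges in ℤ_2 to 1/(1 − a) = 1/(1 − 600) = -1/599. Expand this rational in ℤ_2: compute digits iteratively via d_i = x_i mod 2, x_{i+1} = (x_i − d_i)/2. The first 7 digits are (1, 0, 0, 1, 1, 0, 0).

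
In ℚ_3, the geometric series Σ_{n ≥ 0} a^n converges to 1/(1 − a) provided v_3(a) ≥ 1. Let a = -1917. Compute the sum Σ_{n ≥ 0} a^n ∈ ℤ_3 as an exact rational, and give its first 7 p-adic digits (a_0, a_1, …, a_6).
Σ a^n = 1/(1 − a) = 1/1918;  first 7 digits = (1, 0, 0, 1, 0, 1, 1)

v_3(a) = 3 ≥ 1, so the series converges in ℤ_3 to 1/(1 − a) = 1/(1 − (-1917)) = 1/1918. Expand this rational in ℤ_3: compute digits iteratively via d_i = x_i mod 3, x_{i+1} = (x_i − d_i)/3. The first 7 digits are (1, 0, 0, 1, 0, 1, 1).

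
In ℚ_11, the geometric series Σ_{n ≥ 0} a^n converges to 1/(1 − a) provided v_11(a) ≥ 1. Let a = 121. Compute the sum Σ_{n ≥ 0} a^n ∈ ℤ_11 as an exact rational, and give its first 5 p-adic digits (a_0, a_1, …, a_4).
Σ a^n = 1/(1 − a) = -1/120;  first 5 digits = (1, 0, 1, 0, 1)

v_11(a) = 2 ≥ 1, so the series converges in ℤ_11 to 1/(1 − a) = 1/(1 − 121) = -1/120. Expand this rational in ℤ_11: compute digits iteratively via d_i = x_i mod 11, x_{i+1} = (x_i − d_i)/11. The first 5 digits are (1, 0, 1, 0, 1).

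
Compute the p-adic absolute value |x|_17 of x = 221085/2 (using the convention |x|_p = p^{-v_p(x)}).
|221085/2|_17 = 1/4913

Step 1 — compute v_17(x) by factoring powers of 17 out of the numerator and denominator: v_17(221085/2) = 3. Step 2 — apply |x|_p = p^{-v_p(x)} = 17^{-3} = 1/4913.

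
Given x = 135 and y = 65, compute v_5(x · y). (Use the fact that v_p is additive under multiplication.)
v_5(8775) = 2

v_p(x) = 1 (factor: 135 = 5^1 · 27); v_p(y) = 1 (factor: 65 = 5^1 · 13). Additivity: v_p(xy) = v_p(x) + v_p(y) = 1 + 1 = 2. (Direct check: xy = 8775 = 5^2 · (351).)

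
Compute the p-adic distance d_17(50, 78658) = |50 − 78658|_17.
d_17(50, 78658) = 1/4913

Step 1 — x − y = 50 − 78658 = -78608. Step 2 — v_17(-78608) = 3 (factor: -78608 = −(17^3 · 16); the sign does not affect v_p). Step 3 — |x − y|_17 = 17^{-3} = 1/4913.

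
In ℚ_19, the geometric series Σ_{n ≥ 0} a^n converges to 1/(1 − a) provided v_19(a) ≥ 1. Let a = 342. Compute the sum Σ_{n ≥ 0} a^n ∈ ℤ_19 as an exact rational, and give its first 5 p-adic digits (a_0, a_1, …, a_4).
Σ a^n = 1/(1 − a) = -1/341;  first 5 digits = (1, 18, 1, 16, 4)

v_19(a) = 1 ≥ 1, so the series converges in ℤ_19 to 1/(1 − a) = 1/(1 − 342) = -1/341. Expand this rational in ℤ_19: compute digits iteratively via d_i = x_i mod 19, x_{i+1} = (x_i − d_i)/19. The first 5 digits are (1, 18, 1, 16, 4).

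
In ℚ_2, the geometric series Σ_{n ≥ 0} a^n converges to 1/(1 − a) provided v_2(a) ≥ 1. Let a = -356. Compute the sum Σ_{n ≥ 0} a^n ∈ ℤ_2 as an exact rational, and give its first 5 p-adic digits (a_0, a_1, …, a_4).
Σ a^n = 1/(1 − a) = 1/357;  first 5 digits = (1, 0, 1, 1, 0)

v_2(a) = 2 ≥ 1, so the series converges in ℤ_2 to 1/(1 − a) = 1/(1 − (-356)) = 1/357. Expand this rational in ℤ_2: compute digits iteratively via d_i = x_i mod 2, x_{i+1} = (x_i − d_i)/2. The first 5 digits are (1, 0, 1, 1, 0).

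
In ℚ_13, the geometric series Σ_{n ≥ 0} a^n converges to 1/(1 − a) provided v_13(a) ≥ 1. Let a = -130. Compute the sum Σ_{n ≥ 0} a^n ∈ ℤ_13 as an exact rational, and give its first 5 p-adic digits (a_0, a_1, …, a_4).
Σ a^n = 1/(1 − a) = 1/131;  first 5 digits = (1, 3, 8, 8, 4)

v_13(a) = 1 ≥ 1, so the series converges in ℤ_13 to 1/(1 − a) = 1/(1 − (-130)) = 1/131. Expand this rational in ℤ_13: compute digits iteratively via d_i = x_i mod 13, x_{i+1} = (x_i − d_i)/13. The first 5 digits are (1, 3, 8, 8, 4).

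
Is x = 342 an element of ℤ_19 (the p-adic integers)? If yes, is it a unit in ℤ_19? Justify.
x ∈ ℤ_19 but not a unit; v_19(x) = 1 > 0

ℤ_19 = {x ∈ ℚ_19 : v_19(x) ≥ 0} and ℤ_19^× = {x ∈ ℤ_19 : v_19(x) = 0}. Here v_19(342) = v_19(num) − v_19(den) = 1; compare against these criteria.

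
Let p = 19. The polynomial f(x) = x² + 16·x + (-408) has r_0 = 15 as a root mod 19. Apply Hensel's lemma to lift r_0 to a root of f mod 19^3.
r_2 = 2219 (mod 6859)

Hensel: r_{i+1} = r_i − f(r_i)·(f′(r_i))^{-1} mod 19^{i+2}, f′(x) = 2x + 16. Iterate:
  r_0 = 15 (mod 19)
  r_1 = 53 (mod 361)
  r_2 = 2219 (mod 6859)
Final: r = 2219 satisfies f(r) ≡ 0 mod 19^3.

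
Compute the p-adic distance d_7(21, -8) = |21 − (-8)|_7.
d_7(21, -8) = 1

Step 1 — x − y = 21 − (-8) = 29. Step 2 — v_7(29) = 0 (factor: 29 = (7^0 · 29); the sign does not affect v_p). Step 3 — |x − y|_7 = 7^{0} = 1.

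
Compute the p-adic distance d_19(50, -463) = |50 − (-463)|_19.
d_19(50, -463) = 1/19

Step 1 — x − y = 50 − (-463) = 513. Step 2 — v_19(513) = 1 (factor: 513 = (19^1 · 27); the sign does not affect v_p). Step 3 — |x − y|_19 = 19^{-1} = 1/19.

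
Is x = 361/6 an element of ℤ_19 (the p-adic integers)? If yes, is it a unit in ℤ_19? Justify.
x ∈ ℤ_19 but not a unit; v_19(x) = 2 > 0

ℤ_19 = {x ∈ ℚ_19 : v_19(x) ≥ 0} and ℤ_19^× = {x ∈ ℤ_19 : v_19(x) = 0}. Here v_19(361/6) = v_19(num) − v_19(den) = 2; compare against these criteria.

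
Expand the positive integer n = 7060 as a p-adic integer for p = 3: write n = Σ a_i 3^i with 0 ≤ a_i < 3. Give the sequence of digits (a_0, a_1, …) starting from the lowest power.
(a_0, a_1, …) = (1, 1, 1, 0, 0, 2, 0, 0, 1)

Repeated division by 3 gives the digits low-to-high: 7060 = 1 + 1·3^1 + 1·3^2 + 2·3^5 + 1·3^8. Digit sequence: (1, 1, 1, 0, 0, 2, 0, 0, 1).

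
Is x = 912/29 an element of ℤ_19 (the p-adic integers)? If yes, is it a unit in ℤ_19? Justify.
x ∈ ℤ_19 but not a unit; v_19(x) = 1 > 0

ℤ_19 = {x ∈ ℚ_19 : v_19(x) ≥ 0} and ℤ_19^× = {x ∈ ℤ_19 : v_19(x) = 0}. Here v_19(912/29) = v_19(num) − v_19(den) = 1; compare against these criteria.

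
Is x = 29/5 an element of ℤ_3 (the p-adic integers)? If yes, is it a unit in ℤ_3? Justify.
x ∈ ℤ_3^× (unit); v_3(x) = 0

ℤ_3 = {x ∈ ℚ_3 : v_3(x) ≥ 0} and ℤ_3^× = {x ∈ ℤ_3 : v_3(x) = 0}. Here v_3(29/5) = v_3(num) − v_3(den) = 0; compare against these criteria.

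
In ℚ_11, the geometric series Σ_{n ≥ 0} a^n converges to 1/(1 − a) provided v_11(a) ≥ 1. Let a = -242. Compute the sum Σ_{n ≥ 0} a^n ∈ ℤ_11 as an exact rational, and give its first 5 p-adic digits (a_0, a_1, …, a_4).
Σ a^n = 1/(1 − a) = 1/243;  first 5 digits = (1, 0, 9, 10, 3)

v_11(a) = 2 ≥ 1, so the series converges in ℤ_11 to 1/(1 − a) = 1/(1 − (-242)) = 1/243. Expand this rational in ℤ_11: compute digits iteratively via d_i = x_i mod 11, x_{i+1} = (x_i − d_i)/11. The first 5 digits are (1, 0, 9, 10, 3).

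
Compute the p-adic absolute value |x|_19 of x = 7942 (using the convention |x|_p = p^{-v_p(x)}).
|7942|_19 = 1/361

Step 1 — compute v_19(x) by factoring powers of 19 out of the numerator and denominator: v_19(7942) = 2. Step 2 — apply |x|_p = p^{-v_p(x)} = 19^{-2} = 1/361.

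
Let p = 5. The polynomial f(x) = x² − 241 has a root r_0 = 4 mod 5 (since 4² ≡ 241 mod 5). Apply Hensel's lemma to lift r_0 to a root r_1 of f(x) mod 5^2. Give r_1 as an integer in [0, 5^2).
r_1 = 4 (mod 25)

Hensel's recurrence: r_{i+1} = r_i − f(r_i)·(f′(r_i))^{-1} mod 5^{i+2}, with f′(x) = 2x. Iterate:
  r_0 = 4 (mod 5)
  r_1 = 4 (mod 25)
Final: r_1 = 4, and one checks f(r_1) ≡ 0 mod 5^2.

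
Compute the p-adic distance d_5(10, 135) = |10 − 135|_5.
d_5(10, 135) = 1/125

Step 1 — x − y = 10 − 135 = -125. Step 2 — v_5(-125) = 3 (factor: -125 = −(5^3 · 1); the sign does not affect v_p). Step 3 — |x − y|_5 = 5^{-3} = 1/125.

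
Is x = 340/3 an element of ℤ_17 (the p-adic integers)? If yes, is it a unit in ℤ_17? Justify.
x ∈ ℤ_17 but not a unit; v_17(x) = 1 > 0

ℤ_17 = {x ∈ ℚ_17 : v_17(x) ≥ 0} and ℤ_17^× = {x ∈ ℤ_17 : v_17(x) = 0}. Here v_17(340/3) = v_17(num) − v_17(den) = 1; compare against these criteria.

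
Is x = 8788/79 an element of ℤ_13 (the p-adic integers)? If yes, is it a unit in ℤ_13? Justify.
x ∈ ℤ_13 but not a unit; v_13(x) = 3 > 0

ℤ_13 = {x ∈ ℚ_13 : v_13(x) ≥ 0} and ℤ_13^× = {x ∈ ℤ_13 : v_13(x) = 0}. Here v_13(8788/79) = v_13(num) − v_13(den) = 3; compare against these criteria.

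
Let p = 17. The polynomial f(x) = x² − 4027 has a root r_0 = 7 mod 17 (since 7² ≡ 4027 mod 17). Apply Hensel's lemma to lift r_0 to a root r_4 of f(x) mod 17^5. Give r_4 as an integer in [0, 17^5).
r_4 = 1314209 (mod 1419857)

Hensel's recurrence: r_{i+1} = r_i − f(r_i)·(f′(r_i))^{-1} mod 17^{i+2}, with f′(x) = 2x. Iterate:
  r_0 = 7 (mod 17)
  r_1 = 126 (mod 289)
  r_2 = 2438 (mod 4913)
  r_3 = 61394 (mod 83521)
  r_4 = 1314209 (mod 1419857)
Final: r_4 = 1314209, and one checks f(r_4) ≡ 0 mod 17^5.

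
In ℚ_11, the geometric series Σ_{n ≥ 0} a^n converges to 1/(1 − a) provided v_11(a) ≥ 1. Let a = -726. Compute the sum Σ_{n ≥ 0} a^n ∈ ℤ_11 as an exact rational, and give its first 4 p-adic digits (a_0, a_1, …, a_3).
Σ a^n = 1/(1 − a) = 1/727;  first 4 digits = (1, 0, 5, 10)

v_11(a) = 2 ≥ 1, so the series converges in ℤ_11 to 1/(1 − a) = 1/(1 − (-726)) = 1/727. Expand this rational in ℤ_11: compute digits iteratively via d_i = x_i mod 11, x_{i+1} = (x_i − d_i)/11. The first 4 digits are (1, 0, 5, 10).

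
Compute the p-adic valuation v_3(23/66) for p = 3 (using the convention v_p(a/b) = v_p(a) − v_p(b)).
v_3(23/66) = -1

Factor powers of 3 from the numerator and denominator of the reduced fraction: 23 = 3^0 · 23 and 66 = 3^1 · 22. Apply v_p(a/b) = v_p(a) − v_p(b): v_3(23/66) = 0 − 1 = -1.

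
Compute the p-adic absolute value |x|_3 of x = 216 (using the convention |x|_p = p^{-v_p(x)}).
|216|_3 = 1/27

Step 1 — compute v_3(x) by factoring powers of 3 out of the numerator and denominator: v_3(216) = 3. Step 2 — apply |x|_p = p^{-v_p(x)} = 3^{-3} = 1/27.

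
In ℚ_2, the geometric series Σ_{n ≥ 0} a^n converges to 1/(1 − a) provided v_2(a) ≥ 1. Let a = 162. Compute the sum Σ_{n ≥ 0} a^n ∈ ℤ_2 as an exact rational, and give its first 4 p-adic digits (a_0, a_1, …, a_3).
Σ a^n = 1/(1 − a) = -1/161;  first 4 digits = (1, 1, 1, 1)

v_2(a) = 1 ≥ 1, so the series converges in ℤ_2 to 1/(1 − a) = 1/(1 − 162) = -1/161. Expand this rational in ℤ_2: compute digits iteratively via d_i = x_i mod 2, x_{i+1} = (x_i − d_i)/2. The first 4 digits are (1, 1, 1, 1).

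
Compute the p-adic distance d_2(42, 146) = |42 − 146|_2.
d_2(42, 146) = 1/8

Step 1 — x − y = 42 − 146 = -104. Step 2 — v_2(-104) = 3 (factor: -104 = −(2^3 · 13); the sign does not affect v_p). Step 3 — |x − y|_2 = 2^{-3} = 1/8.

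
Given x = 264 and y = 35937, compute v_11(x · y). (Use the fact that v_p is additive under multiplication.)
v_11(9487368) = 4

v_p(x) = 1 (factor: 264 = 11^1 · 24); v_p(y) = 3 (factor: 35937 = 11^3 · 27). Additivity: v_p(xy) = v_p(x) + v_p(y) = 1 + 3 = 4. (Direct check: xy = 9487368 = 11^4 · (648).)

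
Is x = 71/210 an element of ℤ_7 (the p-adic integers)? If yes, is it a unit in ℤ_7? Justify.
x ∉ ℤ_7 (v_7(x) = -1 < 0)

ℤ_7 = {x ∈ ℚ_7 : v_7(x) ≥ 0} and ℤ_7^× = {x ∈ ℤ_7 : v_7(x) = 0}. Here v_7(71/210) = v_7(num) − v_7(den) = -1; compare against these criteria.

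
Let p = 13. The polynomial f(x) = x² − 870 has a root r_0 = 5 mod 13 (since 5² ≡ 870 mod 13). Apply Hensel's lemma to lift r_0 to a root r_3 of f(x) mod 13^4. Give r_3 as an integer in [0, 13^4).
r_3 = 14370 (mod 28561)

Hensel's recurrence: r_{i+1} = r_i − f(r_i)·(f′(r_i))^{-1} mod 13^{i+2}, with f′(x) = 2x. Iterate:
  r_0 = 5 (mod 13)
  r_1 = 5 (mod 169)
  r_2 = 1188 (mod 2197)
  r_3 = 14370 (mod 28561)
Final: r_3 = 14370, and one checks f(r_3) ≡ 0 mod 13^4.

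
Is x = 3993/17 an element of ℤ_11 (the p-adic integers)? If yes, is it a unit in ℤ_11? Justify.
x ∈ ℤ_11 but not a unit; v_11(x) = 3 > 0

ℤ_11 = {x ∈ ℚ_11 : v_11(x) ≥ 0} and ℤ_11^× = {x ∈ ℤ_11 : v_11(x) = 0}. Here v_11(3993/17) = v_11(num) − v_11(den) = 3; compare against these criteria.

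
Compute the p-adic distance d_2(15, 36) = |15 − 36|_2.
d_2(15, 36) = 1

Step 1 — x − y = 15 − 36 = -21. Step 2 — v_2(-21) = 0 (factor: -21 = −(2^0 · 21); the sign does not affect v_p). Step 3 — |x − y|_2 = 2^{0} = 1.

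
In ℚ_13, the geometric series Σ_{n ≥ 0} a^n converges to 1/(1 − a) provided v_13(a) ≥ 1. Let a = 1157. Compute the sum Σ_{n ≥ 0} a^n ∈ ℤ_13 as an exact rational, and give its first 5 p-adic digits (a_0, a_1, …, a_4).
Σ a^n = 1/(1 − a) = -1/1156;  first 5 digits = (1, 11, 10, 3, 3)

v_13(a) = 1 ≥ 1, so the series converges in ℤ_13 to 1/(1 − a) = 1/(1 − 1157) = -1/1156. Expand this rational in ℤ_13: compute digits iteratively via d_i = x_i mod 13, x_{i+1} = (x_i − d_i)/13. The first 5 digits are (1, 11, 10, 3, 3).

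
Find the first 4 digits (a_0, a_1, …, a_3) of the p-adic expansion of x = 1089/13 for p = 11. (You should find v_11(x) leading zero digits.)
(a_0, …, a_3) = (0, 0, 10, 0)

v_11(1089/13) = 2, so a_0 = ... = a_1 = 0. Factor out: x = 11^2 · u with u = 9/13 a unit in ℤ_11. Expand u iteratively via a_{v+i} = u_i mod 11, u_{i+1} = (u_i − a_{v+i})/11:
  u_0 = 9/13;  a_2 = 10;  u_1 = (u_0 − 10)/11 = -11/13
  u_1 = -11/13;  a_3 = 0;  u_2 = (u_1 − 0)/11 = -1/13
Digits: (0, 0, 10, 0).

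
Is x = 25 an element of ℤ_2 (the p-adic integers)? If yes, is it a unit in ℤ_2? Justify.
x ∈ ℤ_2^× (unit); v_2(x) = 0

ℤ_2 = {x ∈ ℚ_2 : v_2(x) ≥ 0} and ℤ_2^× = {x ∈ ℤ_2 : v_2(x) = 0}. Here v_2(25) = v_2(num) − v_2(den) = 0; compare against these criteria.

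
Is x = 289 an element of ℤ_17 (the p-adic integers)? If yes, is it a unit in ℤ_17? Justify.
x ∈ ℤ_17 but not a unit; v_17(x) = 2 > 0

ℤ_17 = {x ∈ ℚ_17 : v_17(x) ≥ 0} and ℤ_17^× = {x ∈ ℤ_17 : v_17(x) = 0}. Here v_17(289) = v_17(num) − v_17(den) = 2; compare against these criteria.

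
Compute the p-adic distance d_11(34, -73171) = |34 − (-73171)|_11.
d_11(34, -73171) = 1/14641

Step 1 — x − y = 34 − (-73171) = 73205. Step 2 — v_11(73205) = 4 (factor: 73205 = (11^4 · 5); the sign does not affect v_p). Step 3 — |x − y|_11 = 11^{-4} = 1/14641.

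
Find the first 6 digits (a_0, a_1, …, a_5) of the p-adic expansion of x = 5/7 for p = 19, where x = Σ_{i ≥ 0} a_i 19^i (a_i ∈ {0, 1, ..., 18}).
(a_0, …, a_5) = (17, 10, 13, 2, 8, 5)

v_19(5/7) = 0 (numerator and denominator both coprime to 19), so x ∈ ℤ_19^×. Compute digits iteratively via a_i = x_i mod 19, x_{i+1} = (x_i − a_i)/19, with x_0 = x:
  x_0 = 5/7;  a_0 = 17;  x_1 = (x_0 − 17)/19 = -6/7
  x_1 = -6/7;  a_1 = 10;  x_2 = (x_1 − 10)/19 = -4/7
  x_2 = -4/7;  a_2 = 13;  x_3 = (x_2 − 13)/19 = -5/7
  x_3 = -5/7;  a_3 = 2;  x_4 = (x_3 − 2)/19 = -1/7
  x_4 = -1/7;  a_4 = 8;  x_5 = (x_4 − 8)/19 = -3/7
  x_5 = -3/7;  a_5 = 5;  x_6 = (x_5 − 5)/19 = -2/7
Digits: (17, 10, 13, 2, 8, 5).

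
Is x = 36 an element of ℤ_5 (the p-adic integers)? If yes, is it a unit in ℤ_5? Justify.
x ∈ ℤ_5^× (unit); v_5(x) = 0

ℤ_5 = {x ∈ ℚ_5 : v_5(x) ≥ 0} and ℤ_5^× = {x ∈ ℤ_5 : v_5(x) = 0}. Here v_5(36) = v_5(num) − v_5(den) = 0; compare against these criteria.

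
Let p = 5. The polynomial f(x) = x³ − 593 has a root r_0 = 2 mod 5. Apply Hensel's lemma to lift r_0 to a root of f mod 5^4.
r_3 = 132 (mod 625)

Hensel: r_{i+1} = r_i − f(r_i)/f′(r_i) mod 5^{i+2}, where f′(x) = 3x². Iterate:
  r_0 = 2 (mod 5)
  r_1 = 7 (mod 25)
  r_2 = 7 (mod 125)
  r_3 = 132 (mod 625)
Final: r = 132 with f(r) ≡ 0 mod 5^4.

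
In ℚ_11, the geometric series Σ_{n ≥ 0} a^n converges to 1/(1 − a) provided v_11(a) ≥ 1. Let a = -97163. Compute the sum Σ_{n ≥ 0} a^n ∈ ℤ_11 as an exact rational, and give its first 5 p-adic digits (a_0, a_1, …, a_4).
Σ a^n = 1/(1 − a) = 1/97164;  first 5 digits = (1, 0, 0, 4, 4)

v_11(a) = 3 ≥ 1, so the series converges in ℤ_11 to 1/(1 − a) = 1/(1 − (-97163)) = 1/97164. Expand this rational in ℤ_11: compute digits iteratively via d_i = x_i mod 11, x_{i+1} = (x_i − d_i)/11. The first 5 digits are (1, 0, 0, 4, 4).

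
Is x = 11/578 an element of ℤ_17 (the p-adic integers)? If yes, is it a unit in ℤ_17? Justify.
x ∉ ℤ_17 (v_17(x) = -2 < 0)

ℤ_17 = {x ∈ ℚ_17 : v_17(x) ≥ 0} and ℤ_17^× = {x ∈ ℤ_17 : v_17(x) = 0}. Here v_17(11/578) = v_17(num) − v_17(den) = -2; compare against these criteria.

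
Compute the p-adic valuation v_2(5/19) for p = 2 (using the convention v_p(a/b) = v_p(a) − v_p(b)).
v_2(5/19) = 0

Factor powers of 2 from the numerator and denominator of the reduced fraction: 5 = 2^0 · 5 and 19 = 2^0 · 19. Apply v_p(a/b) = v_p(a) − v_p(b): v_2(5/19) = 0 − 0 = 0.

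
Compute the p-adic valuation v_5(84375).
v_5(84375) = 5

v_5(n) is the largest exponent k such that 5^k divides n. Factor out: 84375 = 5^5 · 27. (Sign doesn't affect v_p.) So v_5(84375) = 5.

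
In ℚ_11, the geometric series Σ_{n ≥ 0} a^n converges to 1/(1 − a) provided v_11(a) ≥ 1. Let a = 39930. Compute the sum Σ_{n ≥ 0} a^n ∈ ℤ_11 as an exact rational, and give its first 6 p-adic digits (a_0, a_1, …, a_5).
Σ a^n = 1/(1 − a) = -1/39929;  first 6 digits = (1, 0, 0, 8, 2, 0)

v_11(a) = 3 ≥ 1, so the series converges in ℤ_11 to 1/(1 − a) = 1/(1 − 39930) = -1/39929. Expand this rational in ℤ_11: compute digits iteratively via d_i = x_i mod 11, x_{i+1} = (x_i − d_i)/11. The first 6 digits are (1, 0, 0, 8, 2, 0).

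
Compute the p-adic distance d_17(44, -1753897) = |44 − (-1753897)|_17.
d_17(44, -1753897) = 1/83521

Step 1 — x − y = 44 − (-1753897) = 1753941. Step 2 — v_17(1753941) = 4 (factor: 1753941 = (17^4 · 21); the sign does not affect v_p). Step 3 — |x − y|_17 = 17^{-4} = 1/83521.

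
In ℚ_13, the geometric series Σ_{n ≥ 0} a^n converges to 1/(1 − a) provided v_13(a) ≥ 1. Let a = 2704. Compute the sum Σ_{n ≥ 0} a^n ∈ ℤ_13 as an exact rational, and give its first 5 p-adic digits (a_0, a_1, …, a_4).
Σ a^n = 1/(1 − a) = -1/2703;  first 5 digits = (1, 0, 3, 1, 9)

v_13(a) = 2 ≥ 1, so the series converges in ℤ_13 to 1/(1 − a) = 1/(1 − 2704) = -1/2703. Expand this rational in ℤ_13: compute digits iteratively via d_i = x_i mod 13, x_{i+1} = (x_i − d_i)/13. The first 5 digits are (1, 0, 3, 1, 9).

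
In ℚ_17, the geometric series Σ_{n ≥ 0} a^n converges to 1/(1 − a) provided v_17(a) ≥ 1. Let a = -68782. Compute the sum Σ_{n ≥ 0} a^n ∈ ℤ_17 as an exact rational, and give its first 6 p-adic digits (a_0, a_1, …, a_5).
Σ a^n = 1/(1 − a) = 1/68783;  first 6 digits = (1, 0, 0, 3, 16, 16)

v_17(a) = 3 ≥ 1, so the series converges in ℤ_17 to 1/(1 − a) = 1/(1 − (-68782)) = 1/68783. Expand this rational in ℤ_17: compute digits iteratively via d_i = x_i mod 17, x_{i+1} = (x_i − d_i)/17. The first 6 digits are (1, 0, 0, 3, 16, 16).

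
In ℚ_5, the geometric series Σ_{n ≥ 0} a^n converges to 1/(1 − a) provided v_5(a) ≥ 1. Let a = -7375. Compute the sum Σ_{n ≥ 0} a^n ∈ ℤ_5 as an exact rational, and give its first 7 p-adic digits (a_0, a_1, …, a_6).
Σ a^n = 1/(1 − a) = 1/7376;  first 7 digits = (1, 0, 0, 1, 3, 2, 0)

v_5(a) = 3 ≥ 1, so the series converges in ℤ_5 to 1/(1 − a) = 1/(1 − (-7375)) = 1/7376. Expand this rational in ℤ_5: compute digits iteratively via d_i = x_i mod 5, x_{i+1} = (x_i − d_i)/5. The first 7 digits are (1, 0, 0, 1, 3, 2, 0).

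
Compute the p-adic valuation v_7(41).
v_7(41) = 0

v_7(n) is the largest exponent k such that 7^k divides n. Factor out: 41 = 7^0 · 41. (Sign doesn't affect v_p.) So v_7(41) = 0.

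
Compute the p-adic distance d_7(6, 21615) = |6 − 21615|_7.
d_7(6, 21615) = 1/2401

Step 1 — x − y = 6 − 21615 = -21609. Step 2 — v_7(-21609) = 4 (factor: -21609 = −(7^4 · 9); the sign does not affect v_p). Step 3 — |x − y|_7 = 7^{-4} = 1/2401.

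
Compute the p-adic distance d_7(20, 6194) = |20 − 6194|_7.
d_7(20, 6194) = 1/343

Step 1 — x − y = 20 − 6194 = -6174. Step 2 — v_7(-6174) = 3 (factor: -6174 = −(7^3 · 18); the sign does not affect v_p). Step 3 — |x − y|_7 = 7^{-3} = 1/343.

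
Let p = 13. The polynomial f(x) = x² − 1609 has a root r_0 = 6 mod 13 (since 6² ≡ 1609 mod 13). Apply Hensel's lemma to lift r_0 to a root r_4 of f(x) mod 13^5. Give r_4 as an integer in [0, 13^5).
r_4 = 325617 (mod 371293)

Hensel's recurrence: r_{i+1} = r_i − f(r_i)·(f′(r_i))^{-1} mod 13^{i+2}, with f′(x) = 2x. Iterate:
  r_0 = 6 (mod 13)
  r_1 = 123 (mod 169)
  r_2 = 461 (mod 2197)
  r_3 = 11446 (mod 28561)
  r_4 = 325617 (mod 371293)
Final: r_4 = 325617, and one checks f(r_4) ≡ 0 mod 13^5.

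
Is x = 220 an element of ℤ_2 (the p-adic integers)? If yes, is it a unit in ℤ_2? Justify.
x ∈ ℤ_2 but not a unit; v_2(x) = 2 > 0

ℤ_2 = {x ∈ ℚ_2 : v_2(x) ≥ 0} and ℤ_2^× = {x ∈ ℤ_2 : v_2(x) = 0}. Here v_2(220) = v_2(num) − v_2(den) = 2; compare against these criteria.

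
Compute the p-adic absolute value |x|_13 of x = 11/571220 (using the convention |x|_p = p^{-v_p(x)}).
|11/571220|_13 = 28561

Step 1 — compute v_13(x) by factoring powers of 13 out of the numerator and denominator: v_13(11/571220) = -4. Step 2 — apply |x|_p = p^{-v_p(x)} = 13^{4} = 28561.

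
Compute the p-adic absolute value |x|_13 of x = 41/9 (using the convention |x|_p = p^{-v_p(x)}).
|41/9|_13 = 1

Step 1 — compute v_13(x) by factoring powers of 13 out of the numerator and denominator: v_13(41/9) = 0. Step 2 — apply |x|_p = p^{-v_p(x)} = 13^{0} = 1.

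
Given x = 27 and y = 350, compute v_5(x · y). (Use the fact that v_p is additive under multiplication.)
v_5(9450) = 2

v_p(x) = 0 (factor: 27 = 5^0 · 27); v_p(y) = 2 (factor: 350 = 5^2 · 14). Additivity: v_p(xy) = v_p(x) + v_p(y) = 0 + 2 = 2. (Direct check: xy = 9450 = 5^2 · (378).)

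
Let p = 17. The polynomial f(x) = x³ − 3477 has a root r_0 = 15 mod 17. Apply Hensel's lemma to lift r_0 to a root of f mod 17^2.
r_1 = 168 (mod 289)

Hensel: r_{i+1} = r_i − f(r_i)/f′(r_i) mod 17^{i+2}, where f′(x) = 3x². Iterate:
  r_0 = 15 (mod 17)
  r_1 = 168 (mod 289)
Final: r = 168 with f(r) ≡ 0 mod 17^2.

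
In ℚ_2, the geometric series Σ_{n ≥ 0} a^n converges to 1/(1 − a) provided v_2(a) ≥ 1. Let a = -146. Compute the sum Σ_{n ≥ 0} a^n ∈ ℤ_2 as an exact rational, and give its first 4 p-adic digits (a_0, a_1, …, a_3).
Σ a^n = 1/(1 − a) = 1/147;  first 4 digits = (1, 1, 0, 1)

v_2(a) = 1 ≥ 1, so the series converges in ℤ_2 to 1/(1 − a) = 1/(1 − (-146)) = 1/147. Expand this rational in ℤ_2: compute digits iteratively via d_i = x_i mod 2, x_{i+1} = (x_i − d_i)/2. The first 4 digits are (1, 1, 0, 1).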